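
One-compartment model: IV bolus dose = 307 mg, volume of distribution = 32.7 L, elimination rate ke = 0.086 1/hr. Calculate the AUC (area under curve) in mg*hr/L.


C0 = Dose/Vd = 307/32.7 = 9.38838 mg/L
AUC = C0/ke = 9.38838/0.086
AUC = 109.2 mg*hr/L


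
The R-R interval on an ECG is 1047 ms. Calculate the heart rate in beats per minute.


HR = 60 / RR_interval(s)
RR = 1047 ms = 1.047 s
HR = 60 / 1.047 = 57.31 bpm


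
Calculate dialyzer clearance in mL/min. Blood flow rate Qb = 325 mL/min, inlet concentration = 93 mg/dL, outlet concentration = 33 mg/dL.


K = Qb * (Cb_in - Cb_out) / Cb_in
K = 325 * (93 - 33) / 93
K = 209.7 mL/min


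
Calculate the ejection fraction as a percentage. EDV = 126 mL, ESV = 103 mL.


SV = EDV - ESV = 126 - 103 = 23 mL
EF = SV/EDV * 100 = 23/126 * 100
EF = 18.25%


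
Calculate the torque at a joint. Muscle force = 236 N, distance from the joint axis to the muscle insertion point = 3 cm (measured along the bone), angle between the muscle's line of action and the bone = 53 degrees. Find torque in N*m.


Torque = F * d * sin(theta)   (moment arm = d*sin(theta))
d = 3 cm = 0.03 m
Torque = 236 * 0.03 * sin(53)
Torque = 5.654 N*m


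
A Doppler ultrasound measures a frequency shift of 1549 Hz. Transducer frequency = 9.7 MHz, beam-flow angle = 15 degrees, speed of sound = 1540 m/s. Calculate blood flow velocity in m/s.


v = fd * c / (2 * f0 * cos(theta))
v = 1549 * 1540 / (2 * 9.7000e+06 * cos(15))
v = 0.1273 m/s


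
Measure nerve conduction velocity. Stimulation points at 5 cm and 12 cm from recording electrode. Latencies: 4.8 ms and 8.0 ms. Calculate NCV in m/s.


Distance = (12 - 5) / 100 = 0.07 m
dt = (8.0 - 4.8) / 1000 = 0.0032 s
NCV = dist / dt = 21.88 m/s


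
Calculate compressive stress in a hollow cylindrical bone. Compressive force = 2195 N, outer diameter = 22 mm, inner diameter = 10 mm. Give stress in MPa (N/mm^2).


A = pi*(r_o^2 - r_i^2)
r_o = 11 mm, r_i = 5 mm
A = 301.593 mm^2
sigma = F/A = 2195 / 301.593
sigma = 7.278 MPa


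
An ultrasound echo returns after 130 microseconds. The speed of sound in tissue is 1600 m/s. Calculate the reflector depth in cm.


depth = c * t / 2
t = 130 us = 1.3000e-04 s
depth = 1600 * 1.3000e-04 / 2
depth = 0.104 m = 10.4 cm


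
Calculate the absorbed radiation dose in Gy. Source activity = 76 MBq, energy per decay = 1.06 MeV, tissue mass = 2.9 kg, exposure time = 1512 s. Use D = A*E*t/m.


A = 76 MBq = 7.6000e+07 Bq
E = 1.06 MeV = 1.69812e-13 J
D = A*E*t/m = 7.6000e+07*1.69812e-13*1512/2.9
D = 0.006729 Gy


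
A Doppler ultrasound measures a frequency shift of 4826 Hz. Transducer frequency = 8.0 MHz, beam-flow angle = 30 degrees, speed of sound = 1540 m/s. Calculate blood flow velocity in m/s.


v = fd * c / (2 * f0 * cos(theta))
v = 4826 * 1540 / (2 * 8.0000e+06 * cos(30))
v = 0.5364 m/s


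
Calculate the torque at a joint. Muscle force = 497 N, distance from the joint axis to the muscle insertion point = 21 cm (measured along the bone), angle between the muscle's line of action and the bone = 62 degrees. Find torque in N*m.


Torque = F * d * sin(theta)   (moment arm = d*sin(theta))
d = 21 cm = 0.21 m
Torque = 497 * 0.21 * sin(62)
Torque = 92.15 N*m


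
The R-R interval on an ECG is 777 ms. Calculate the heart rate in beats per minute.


HR = 60 / RR_interval(s)
RR = 777 ms = 0.777 s
HR = 60 / 0.777 = 77.22 bpm


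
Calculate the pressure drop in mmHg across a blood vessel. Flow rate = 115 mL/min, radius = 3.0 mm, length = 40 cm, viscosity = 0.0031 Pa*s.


dP = 8*mu*L*Q / (pi*r^4)
Q = 115 mL/min = 1.91667e-06 m^3/s
dP = 74.7178 Pa = 74.7178 / 133.322 mmHg = 0.5604 mmHg


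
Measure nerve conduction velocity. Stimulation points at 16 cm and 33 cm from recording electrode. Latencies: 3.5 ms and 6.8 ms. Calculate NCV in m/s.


Distance = (33 - 16) / 100 = 0.17 m
dt = (6.8 - 3.5) / 1000 = 0.0033 s
NCV = dist / dt = 51.52 m/s


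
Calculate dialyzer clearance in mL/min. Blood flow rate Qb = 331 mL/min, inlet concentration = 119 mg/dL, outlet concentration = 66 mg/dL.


K = Qb * (Cb_in - Cb_out) / Cb_in
K = 331 * (119 - 66) / 119
K = 147.4 mL/min


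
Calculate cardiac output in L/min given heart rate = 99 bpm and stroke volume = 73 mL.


CO = HR * SV
CO = 99 * 73 / 1000
CO = 7.227 L/min


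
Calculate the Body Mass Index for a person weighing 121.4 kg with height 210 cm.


BMI = weight / height^2
height = 210 cm = 2.1 m
BMI = 121.4 / 2.1^2
BMI = 27.53 kg/m^2


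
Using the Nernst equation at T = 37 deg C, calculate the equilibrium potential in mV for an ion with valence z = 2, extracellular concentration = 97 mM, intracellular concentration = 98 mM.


E = (RT/(zF)) * ln(C_out/C_in)
T = 37 + 273.15 = 310.15 K
E = (8.314 * 310.15 / (2 * 96485)) * ln(97/98)
E = -0.1371 mV


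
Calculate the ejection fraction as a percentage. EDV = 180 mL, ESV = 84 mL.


SV = EDV - ESV = 180 - 84 = 96 mL
EF = SV/EDV * 100 = 96/180 * 100
EF = 53.33%


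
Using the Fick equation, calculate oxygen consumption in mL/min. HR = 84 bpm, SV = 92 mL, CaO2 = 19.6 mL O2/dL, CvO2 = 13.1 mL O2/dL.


CO = HR*SV = 84*92/1000 = 7.728 L/min
a-v O2 diff = 19.6 - 13.1 = 6.5 mL/dL
VO2 = CO * (CaO2-CvO2) * 10 dL/L
VO2 = 7.728 * 6.5 * 10
VO2 = 502.3 mL/min


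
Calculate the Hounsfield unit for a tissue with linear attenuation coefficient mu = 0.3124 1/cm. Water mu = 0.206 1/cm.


HU = ((mu_tissue - mu_water) / mu_water) * 1000
HU = ((0.3124 - 0.206) / 0.206) * 1000
HU = 516.5


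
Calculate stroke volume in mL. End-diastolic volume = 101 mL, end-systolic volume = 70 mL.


SV = EDV - ESV
SV = 101 - 70
SV = 31 mL


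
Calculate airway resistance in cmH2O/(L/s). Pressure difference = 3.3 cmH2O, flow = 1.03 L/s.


R = dP / flow
R = 3.3 / 1.03
R = 3.204 cmH2O/(L/s)


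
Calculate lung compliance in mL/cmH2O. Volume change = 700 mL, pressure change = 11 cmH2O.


C = dV / dP
C = 700 / 11
C = 63.64 mL/cmH2O


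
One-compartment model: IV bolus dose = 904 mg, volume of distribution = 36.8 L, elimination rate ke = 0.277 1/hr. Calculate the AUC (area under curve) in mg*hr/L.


C0 = Dose/Vd = 904/36.8 = 24.5652 mg/L
AUC = C0/ke = 24.5652/0.277
AUC = 88.68 mg*hr/L


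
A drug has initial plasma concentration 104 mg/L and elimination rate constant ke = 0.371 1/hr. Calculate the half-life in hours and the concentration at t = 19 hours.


t_half = ln(2) / ke = 0.693147 / 0.371 = 1.868 hr
C(t) = C0 * exp(-ke*t) = 104 * exp(-0.371*19)
C(19) = 0.0903 mg/L


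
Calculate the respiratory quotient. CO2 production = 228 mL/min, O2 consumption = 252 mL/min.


RQ = VCO2 / VO2
RQ = 228 / 252
RQ = 0.9048


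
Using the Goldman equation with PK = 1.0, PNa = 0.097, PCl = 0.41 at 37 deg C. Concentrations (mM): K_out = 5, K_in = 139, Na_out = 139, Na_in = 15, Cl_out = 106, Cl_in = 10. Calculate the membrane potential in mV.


Vm = (RT/F)*ln((PK*Ko + PNa*Nao + PCl*Cli)/(PK*Ki + PNa*Nai + PCl*Clo))
Numer = 22.583, Denom = 183.915
Vm = -56.05 mV


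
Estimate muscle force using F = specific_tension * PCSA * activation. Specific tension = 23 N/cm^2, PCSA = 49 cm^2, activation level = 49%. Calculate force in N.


F = sigma * PCSA * activation
F = 23 * 49 * 0.49
F = 552.2 N


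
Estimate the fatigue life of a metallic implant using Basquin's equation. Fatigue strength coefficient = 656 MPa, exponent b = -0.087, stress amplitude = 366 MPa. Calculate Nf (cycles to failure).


sigma_a = sigma_f' * (2Nf)^b
2Nf = (sigma_a/sigma_f')^(1/b)
2Nf = (366/656)^(1/-0.087)
2Nf = 818.28618
Nf = 409.1


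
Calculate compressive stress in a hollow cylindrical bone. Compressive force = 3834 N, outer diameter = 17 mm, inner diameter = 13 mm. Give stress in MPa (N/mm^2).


A = pi*(r_o^2 - r_i^2)
r_o = 8.5 mm, r_i = 6.5 mm
A = 94.2478 mm^2
sigma = F/A = 3834 / 94.2478
sigma = 40.68 MPa


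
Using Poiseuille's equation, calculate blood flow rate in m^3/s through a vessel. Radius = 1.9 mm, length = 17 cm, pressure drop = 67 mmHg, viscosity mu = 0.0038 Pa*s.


Q = pi*r^4*dP / (8*mu*L)
r = 0.0019 m, L = 0.17 m
dP = 67 mmHg = 8932.574 Pa
Q = 7.0765e-05 m^3/s


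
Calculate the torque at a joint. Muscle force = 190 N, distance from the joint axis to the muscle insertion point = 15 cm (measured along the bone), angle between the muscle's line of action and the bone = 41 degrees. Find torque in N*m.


Torque = F * d * sin(theta)   (moment arm = d*sin(theta))
d = 15 cm = 0.15 m
Torque = 190 * 0.15 * sin(41)
Torque = 18.7 N*m


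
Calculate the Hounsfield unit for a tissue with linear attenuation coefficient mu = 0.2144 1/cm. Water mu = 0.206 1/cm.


HU = ((mu_tissue - mu_water) / mu_water) * 1000
HU = ((0.2144 - 0.206) / 0.206) * 1000
HU = 40.78


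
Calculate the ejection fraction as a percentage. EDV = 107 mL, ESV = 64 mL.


SV = EDV - ESV = 107 - 64 = 43 mL
EF = SV/EDV * 100 = 43/107 * 100
EF = 40.19%


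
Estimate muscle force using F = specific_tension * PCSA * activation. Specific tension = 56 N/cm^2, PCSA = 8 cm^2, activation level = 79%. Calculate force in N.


F = sigma * PCSA * activation
F = 56 * 8 * 0.79
F = 353.9 N


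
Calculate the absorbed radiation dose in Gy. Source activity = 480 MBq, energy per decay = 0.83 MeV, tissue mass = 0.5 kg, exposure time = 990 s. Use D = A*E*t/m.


A = 480 MBq = 4.8000e+08 Bq
E = 0.83 MeV = 1.32966e-13 J
D = A*E*t/m = 4.8000e+08*1.32966e-13*990/0.5
D = 0.1264 Gy


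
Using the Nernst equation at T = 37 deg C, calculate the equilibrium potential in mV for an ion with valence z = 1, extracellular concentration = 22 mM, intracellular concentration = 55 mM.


E = (RT/(zF)) * ln(C_out/C_in)
T = 37 + 273.15 = 310.15 K
E = (8.314 * 310.15 / (1 * 96485)) * ln(22/55)
E = -24.49 mV


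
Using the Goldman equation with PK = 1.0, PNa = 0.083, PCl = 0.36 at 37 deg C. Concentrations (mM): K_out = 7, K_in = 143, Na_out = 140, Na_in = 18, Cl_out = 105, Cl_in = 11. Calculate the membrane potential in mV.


Vm = (RT/F)*ln((PK*Ko + PNa*Nao + PCl*Cli)/(PK*Ki + PNa*Nai + PCl*Clo))
Numer = 22.58, Denom = 182.294
Vm = -55.82 mV


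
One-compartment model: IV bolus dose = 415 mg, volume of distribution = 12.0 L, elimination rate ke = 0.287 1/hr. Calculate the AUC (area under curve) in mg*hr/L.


C0 = Dose/Vd = 415/12.0 = 34.5833 mg/L
AUC = C0/ke = 34.5833/0.287
AUC = 120.5 mg*hr/L


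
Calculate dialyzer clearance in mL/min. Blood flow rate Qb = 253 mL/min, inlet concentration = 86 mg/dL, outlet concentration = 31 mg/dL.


K = Qb * (Cb_in - Cb_out) / Cb_in
K = 253 * (86 - 31) / 86
K = 161.8 mL/min


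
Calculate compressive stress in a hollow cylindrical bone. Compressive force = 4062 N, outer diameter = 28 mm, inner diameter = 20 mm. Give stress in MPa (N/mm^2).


A = pi*(r_o^2 - r_i^2)
r_o = 14 mm, r_i = 10 mm
A = 301.593 mm^2
sigma = F/A = 4062 / 301.593
sigma = 13.47 MPa


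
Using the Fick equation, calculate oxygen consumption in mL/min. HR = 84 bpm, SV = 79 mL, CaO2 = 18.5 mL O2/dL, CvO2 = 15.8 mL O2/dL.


CO = HR*SV = 84*79/1000 = 6.636 L/min
a-v O2 diff = 18.5 - 15.8 = 2.7 mL/dL
VO2 = CO * (CaO2-CvO2) * 10 dL/L
VO2 = 6.636 * 2.7 * 10
VO2 = 179.2 mL/min


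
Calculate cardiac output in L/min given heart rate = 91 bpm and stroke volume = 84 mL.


CO = HR * SV
CO = 91 * 84 / 1000
CO = 7.644 L/min


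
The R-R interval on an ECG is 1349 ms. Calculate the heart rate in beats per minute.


HR = 60 / RR_interval(s)
RR = 1349 ms = 1.349 s
HR = 60 / 1.349 = 44.48 bpm


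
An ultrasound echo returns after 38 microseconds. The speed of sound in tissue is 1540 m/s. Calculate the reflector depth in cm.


depth = c * t / 2
t = 38 us = 3.8000e-05 s
depth = 1540 * 3.8000e-05 / 2
depth = 0.02926 m = 2.926 cm


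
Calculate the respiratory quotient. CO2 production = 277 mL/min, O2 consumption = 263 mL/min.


RQ = VCO2 / VO2
RQ = 277 / 263
RQ = 1.053


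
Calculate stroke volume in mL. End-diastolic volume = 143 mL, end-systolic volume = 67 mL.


SV = EDV - ESV
SV = 143 - 67
SV = 76 mL


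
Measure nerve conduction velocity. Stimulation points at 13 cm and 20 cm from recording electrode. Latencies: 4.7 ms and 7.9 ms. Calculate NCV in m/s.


Distance = (20 - 13) / 100 = 0.07 m
dt = (7.9 - 4.7) / 1000 = 0.0032 s
NCV = dist / dt = 21.88 m/s


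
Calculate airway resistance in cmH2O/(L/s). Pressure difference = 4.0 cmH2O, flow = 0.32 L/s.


R = dP / flow
R = 4.0 / 0.32
R = 12.5 cmH2O/(L/s)


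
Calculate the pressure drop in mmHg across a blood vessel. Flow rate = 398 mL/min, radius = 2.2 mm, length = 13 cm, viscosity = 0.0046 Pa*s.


dP = 8*mu*L*Q / (pi*r^4)
Q = 398 mL/min = 6.63333e-06 m^3/s
dP = 431.203 Pa = 431.203 / 133.322 mmHg = 3.234 mmHg


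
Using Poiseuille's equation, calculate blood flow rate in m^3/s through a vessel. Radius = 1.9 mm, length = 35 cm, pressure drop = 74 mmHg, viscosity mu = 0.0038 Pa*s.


Q = pi*r^4*dP / (8*mu*L)
r = 0.0019 m, L = 0.35 m
dP = 74 mmHg = 9865.828 Pa
Q = 3.7963e-05 m^3/s


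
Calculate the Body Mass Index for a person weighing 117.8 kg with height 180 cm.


BMI = weight / height^2
height = 180 cm = 1.8 m
BMI = 117.8 / 1.8^2
BMI = 36.36 kg/m^2


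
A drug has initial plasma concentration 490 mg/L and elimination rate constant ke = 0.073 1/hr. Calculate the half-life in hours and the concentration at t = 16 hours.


t_half = ln(2) / ke = 0.693147 / 0.073 = 9.495 hr
C(t) = C0 * exp(-ke*t) = 490 * exp(-0.073*16)
C(16) = 152.4 mg/L


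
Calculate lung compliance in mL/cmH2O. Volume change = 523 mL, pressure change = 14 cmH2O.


C = dV / dP
C = 523 / 14
C = 37.36 mL/cmH2O


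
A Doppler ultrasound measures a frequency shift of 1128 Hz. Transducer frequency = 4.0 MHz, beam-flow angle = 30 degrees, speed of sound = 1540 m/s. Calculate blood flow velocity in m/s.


v = fd * c / (2 * f0 * cos(theta))
v = 1128 * 1540 / (2 * 4.0000e+06 * cos(30))
v = 0.2507 m/s


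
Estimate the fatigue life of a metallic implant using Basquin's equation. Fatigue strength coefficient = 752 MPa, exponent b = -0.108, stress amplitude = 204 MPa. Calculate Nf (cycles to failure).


sigma_a = sigma_f' * (2Nf)^b
2Nf = (sigma_a/sigma_f')^(1/b)
2Nf = (204/752)^(1/-0.108)
2Nf = 176271.52
Nf = 8.814e+04


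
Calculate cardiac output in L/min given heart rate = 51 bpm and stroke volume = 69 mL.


CO = HR * SV
CO = 51 * 69 / 1000
CO = 3.519 L/min


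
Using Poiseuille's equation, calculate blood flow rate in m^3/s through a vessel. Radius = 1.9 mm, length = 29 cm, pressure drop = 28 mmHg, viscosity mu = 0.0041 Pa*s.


Q = pi*r^4*dP / (8*mu*L)
r = 0.0019 m, L = 0.29 m
dP = 28 mmHg = 3733.016 Pa
Q = 1.6068e-05 m^3/s


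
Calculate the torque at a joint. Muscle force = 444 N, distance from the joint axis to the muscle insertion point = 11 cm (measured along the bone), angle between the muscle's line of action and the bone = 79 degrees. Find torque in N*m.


Torque = F * d * sin(theta)   (moment arm = d*sin(theta))
d = 11 cm = 0.11 m
Torque = 444 * 0.11 * sin(79)
Torque = 47.94 N*m


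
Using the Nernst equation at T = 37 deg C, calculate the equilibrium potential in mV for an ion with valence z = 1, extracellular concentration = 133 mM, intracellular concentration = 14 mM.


E = (RT/(zF)) * ln(C_out/C_in)
T = 37 + 273.15 = 310.15 K
E = (8.314 * 310.15 / (1 * 96485)) * ln(133/14)
E = 60.17 mV


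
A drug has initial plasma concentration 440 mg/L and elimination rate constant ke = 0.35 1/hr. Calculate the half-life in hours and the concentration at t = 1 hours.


t_half = ln(2) / ke = 0.693147 / 0.35 = 1.98 hr
C(t) = C0 * exp(-ke*t) = 440 * exp(-0.35*1)
C(1) = 310.1 mg/L


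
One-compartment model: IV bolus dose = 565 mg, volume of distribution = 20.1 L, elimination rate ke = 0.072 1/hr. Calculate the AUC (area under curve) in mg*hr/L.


C0 = Dose/Vd = 565/20.1 = 28.1095 mg/L
AUC = C0/ke = 28.1095/0.072
AUC = 390.4 mg*hr/L


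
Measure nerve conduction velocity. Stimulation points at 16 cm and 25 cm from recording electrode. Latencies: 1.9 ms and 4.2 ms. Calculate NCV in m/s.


Distance = (25 - 16) / 100 = 0.09 m
dt = (4.2 - 1.9) / 1000 = 0.0023 s
NCV = dist / dt = 39.13 m/s


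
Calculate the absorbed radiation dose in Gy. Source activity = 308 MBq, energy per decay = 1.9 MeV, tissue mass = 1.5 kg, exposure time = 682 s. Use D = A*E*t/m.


A = 308 MBq = 3.0800e+08 Bq
E = 1.9 MeV = 3.0438e-13 J
D = A*E*t/m = 3.0800e+08*3.0438e-13*682/1.5
D = 0.04262 Gy


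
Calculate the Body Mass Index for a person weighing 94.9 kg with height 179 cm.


BMI = weight / height^2
height = 179 cm = 1.79 m
BMI = 94.9 / 1.79^2
BMI = 29.62 kg/m^2


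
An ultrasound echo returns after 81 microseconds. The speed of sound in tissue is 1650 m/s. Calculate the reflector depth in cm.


depth = c * t / 2
t = 81 us = 8.1000e-05 s
depth = 1650 * 8.1000e-05 / 2
depth = 0.066825 m = 6.6825 cm


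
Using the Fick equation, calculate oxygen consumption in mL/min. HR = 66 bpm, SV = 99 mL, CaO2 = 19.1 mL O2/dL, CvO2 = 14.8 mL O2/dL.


CO = HR*SV = 66*99/1000 = 6.534 L/min
a-v O2 diff = 19.1 - 14.8 = 4.3 mL/dL
VO2 = CO * (CaO2-CvO2) * 10 dL/L
VO2 = 6.534 * 4.3 * 10
VO2 = 281 mL/min


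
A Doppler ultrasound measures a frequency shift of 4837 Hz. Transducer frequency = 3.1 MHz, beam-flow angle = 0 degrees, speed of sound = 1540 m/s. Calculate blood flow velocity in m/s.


v = fd * c / (2 * f0 * cos(theta))
v = 4837 * 1540 / (2 * 3.1000e+06 * cos(0))
v = 1.201 m/s


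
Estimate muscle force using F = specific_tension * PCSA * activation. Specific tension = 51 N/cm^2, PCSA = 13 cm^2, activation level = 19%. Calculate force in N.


F = sigma * PCSA * activation
F = 51 * 13 * 0.19
F = 126 N


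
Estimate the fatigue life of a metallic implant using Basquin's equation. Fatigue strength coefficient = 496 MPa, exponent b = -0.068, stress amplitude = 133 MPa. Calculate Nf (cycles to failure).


sigma_a = sigma_f' * (2Nf)^b
2Nf = (sigma_a/sigma_f')^(1/b)
2Nf = (133/496)^(1/-0.068)
2Nf = 2.5487313e+08
Nf = 1.2744e+08


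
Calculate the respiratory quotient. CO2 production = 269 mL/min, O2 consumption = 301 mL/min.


RQ = VCO2 / VO2
RQ = 269 / 301
RQ = 0.8937


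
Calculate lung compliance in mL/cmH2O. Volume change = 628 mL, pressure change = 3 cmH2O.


C = dV / dP
C = 628 / 3
C = 209.3 mL/cmH2O


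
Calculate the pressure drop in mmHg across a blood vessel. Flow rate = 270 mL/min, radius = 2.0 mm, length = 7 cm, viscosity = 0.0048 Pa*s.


dP = 8*mu*L*Q / (pi*r^4)
Q = 270 mL/min = 4.5e-06 m^3/s
dP = 240.642 Pa = 240.642 / 133.322 mmHg = 1.805 mmHg


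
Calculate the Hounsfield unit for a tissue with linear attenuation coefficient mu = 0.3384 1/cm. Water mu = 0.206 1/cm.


HU = ((mu_tissue - mu_water) / mu_water) * 1000
HU = ((0.3384 - 0.206) / 0.206) * 1000
HU = 642.7


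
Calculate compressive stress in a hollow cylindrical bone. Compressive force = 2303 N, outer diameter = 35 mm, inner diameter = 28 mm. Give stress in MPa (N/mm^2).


A = pi*(r_o^2 - r_i^2)
r_o = 17.5 mm, r_i = 14 mm
A = 346.361 mm^2
sigma = F/A = 2303 / 346.361
sigma = 6.649 MPa


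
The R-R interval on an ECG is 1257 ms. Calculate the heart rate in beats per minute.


HR = 60 / RR_interval(s)
RR = 1257 ms = 1.257 s
HR = 60 / 1.257 = 47.73 bpm


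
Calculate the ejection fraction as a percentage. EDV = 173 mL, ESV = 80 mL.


SV = EDV - ESV = 173 - 80 = 93 mL
EF = SV/EDV * 100 = 93/173 * 100
EF = 53.76%


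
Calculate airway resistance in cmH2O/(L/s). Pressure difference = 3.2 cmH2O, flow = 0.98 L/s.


R = dP / flow
R = 3.2 / 0.98
R = 3.265 cmH2O/(L/s)


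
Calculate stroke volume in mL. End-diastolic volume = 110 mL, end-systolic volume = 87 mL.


SV = EDV - ESV
SV = 110 - 87
SV = 23 mL


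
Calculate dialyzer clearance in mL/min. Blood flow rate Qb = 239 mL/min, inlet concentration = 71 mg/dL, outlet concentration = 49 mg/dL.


K = Qb * (Cb_in - Cb_out) / Cb_in
K = 239 * (71 - 49) / 71
K = 74.06 mL/min


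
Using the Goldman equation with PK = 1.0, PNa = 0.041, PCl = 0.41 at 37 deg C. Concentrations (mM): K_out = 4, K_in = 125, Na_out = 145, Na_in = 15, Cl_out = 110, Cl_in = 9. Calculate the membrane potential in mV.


Vm = (RT/F)*ln((PK*Ko + PNa*Nao + PCl*Cli)/(PK*Ki + PNa*Nai + PCl*Clo))
Numer = 13.635, Denom = 170.715
Vm = -67.54 mV


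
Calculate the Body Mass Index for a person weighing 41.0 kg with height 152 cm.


BMI = weight / height^2
height = 152 cm = 1.52 m
BMI = 41.0 / 1.52^2
BMI = 17.75 kg/m^2


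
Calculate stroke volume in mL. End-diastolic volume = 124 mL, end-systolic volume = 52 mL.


SV = EDV - ESV
SV = 124 - 52
SV = 72 mL


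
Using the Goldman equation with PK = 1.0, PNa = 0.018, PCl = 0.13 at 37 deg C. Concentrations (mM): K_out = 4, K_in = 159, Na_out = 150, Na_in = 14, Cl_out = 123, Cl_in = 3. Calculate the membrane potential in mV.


Vm = (RT/F)*ln((PK*Ko + PNa*Nao + PCl*Cli)/(PK*Ki + PNa*Nai + PCl*Clo))
Numer = 7.09, Denom = 175.242
Vm = -85.72 mV


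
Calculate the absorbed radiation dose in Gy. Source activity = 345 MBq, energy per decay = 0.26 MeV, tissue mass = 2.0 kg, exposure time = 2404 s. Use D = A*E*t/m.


A = 345 MBq = 3.4500e+08 Bq
E = 0.26 MeV = 4.1652e-14 J
D = A*E*t/m = 3.4500e+08*4.1652e-14*2404/2.0
D = 0.01727 Gy


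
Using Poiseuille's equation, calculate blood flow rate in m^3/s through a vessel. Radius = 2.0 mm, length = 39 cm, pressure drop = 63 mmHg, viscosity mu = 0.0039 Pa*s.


Q = pi*r^4*dP / (8*mu*L)
r = 0.002 m, L = 0.39 m
dP = 63 mmHg = 8399.286 Pa
Q = 3.4697e-05 m^3/s


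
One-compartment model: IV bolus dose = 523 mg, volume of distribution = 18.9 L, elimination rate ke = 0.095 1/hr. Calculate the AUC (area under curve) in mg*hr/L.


C0 = Dose/Vd = 523/18.9 = 27.672 mg/L
AUC = C0/ke = 27.672/0.095
AUC = 291.3 mg*hr/L


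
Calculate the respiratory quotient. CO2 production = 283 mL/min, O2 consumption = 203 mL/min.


RQ = VCO2 / VO2
RQ = 283 / 203
RQ = 1.394


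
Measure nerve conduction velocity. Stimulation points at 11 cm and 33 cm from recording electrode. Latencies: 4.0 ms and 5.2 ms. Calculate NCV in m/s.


Distance = (33 - 11) / 100 = 0.22 m
dt = (5.2 - 4.0) / 1000 = 0.0012 s
NCV = dist / dt = 183.3 m/s


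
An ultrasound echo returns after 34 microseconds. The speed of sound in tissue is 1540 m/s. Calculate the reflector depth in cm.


depth = c * t / 2
t = 34 us = 3.4000e-05 s
depth = 1540 * 3.4000e-05 / 2
depth = 0.02618 m = 2.618 cm


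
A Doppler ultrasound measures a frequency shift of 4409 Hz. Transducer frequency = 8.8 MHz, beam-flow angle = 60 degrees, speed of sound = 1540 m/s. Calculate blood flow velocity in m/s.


v = fd * c / (2 * f0 * cos(theta))
v = 4409 * 1540 / (2 * 8.8000e+06 * cos(60))
v = 0.7716 m/s


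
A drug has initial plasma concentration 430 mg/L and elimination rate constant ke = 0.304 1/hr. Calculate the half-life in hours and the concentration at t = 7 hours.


t_half = ln(2) / ke = 0.693147 / 0.304 = 2.28 hr
C(t) = C0 * exp(-ke*t) = 430 * exp(-0.304*7)
C(7) = 51.2 mg/L


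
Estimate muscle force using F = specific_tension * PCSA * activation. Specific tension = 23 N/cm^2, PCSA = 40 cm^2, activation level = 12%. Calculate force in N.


F = sigma * PCSA * activation
F = 23 * 40 * 0.12
F = 110.4 N


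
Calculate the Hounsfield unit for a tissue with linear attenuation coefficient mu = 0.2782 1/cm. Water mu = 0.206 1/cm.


HU = ((mu_tissue - mu_water) / mu_water) * 1000
HU = ((0.2782 - 0.206) / 0.206) * 1000
HU = 350.5


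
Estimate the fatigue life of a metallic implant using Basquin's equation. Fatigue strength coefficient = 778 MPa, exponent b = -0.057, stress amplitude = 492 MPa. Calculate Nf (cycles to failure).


sigma_a = sigma_f' * (2Nf)^b
2Nf = (sigma_a/sigma_f')^(1/b)
2Nf = (492/778)^(1/-0.057)
2Nf = 3100.8614
Nf = 1550


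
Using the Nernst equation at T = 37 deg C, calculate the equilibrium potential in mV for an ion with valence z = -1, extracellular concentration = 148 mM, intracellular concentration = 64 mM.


E = (RT/(zF)) * ln(C_out/C_in)
T = 37 + 273.15 = 310.15 K
E = (8.314 * 310.15 / (-1 * 96485)) * ln(148/64)
E = -22.4 mV


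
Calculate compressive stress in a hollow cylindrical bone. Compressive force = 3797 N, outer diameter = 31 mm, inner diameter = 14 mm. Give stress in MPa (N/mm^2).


A = pi*(r_o^2 - r_i^2)
r_o = 15.5 mm, r_i = 7 mm
A = 600.83 mm^2
sigma = F/A = 3797 / 600.83
sigma = 6.32 MPa


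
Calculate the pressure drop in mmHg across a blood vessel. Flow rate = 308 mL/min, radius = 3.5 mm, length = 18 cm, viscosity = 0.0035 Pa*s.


dP = 8*mu*L*Q / (pi*r^4)
Q = 308 mL/min = 5.13333e-06 m^3/s
dP = 54.8792 Pa = 54.8792 / 133.322 mmHg = 0.4116 mmHg


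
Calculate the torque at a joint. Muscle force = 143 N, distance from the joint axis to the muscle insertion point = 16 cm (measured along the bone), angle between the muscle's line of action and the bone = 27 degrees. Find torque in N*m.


Torque = F * d * sin(theta)   (moment arm = d*sin(theta))
d = 16 cm = 0.16 m
Torque = 143 * 0.16 * sin(27)
Torque = 10.39 N*m


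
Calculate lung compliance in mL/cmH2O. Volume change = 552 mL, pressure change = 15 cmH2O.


C = dV / dP
C = 552 / 15
C = 36.8 mL/cmH2O


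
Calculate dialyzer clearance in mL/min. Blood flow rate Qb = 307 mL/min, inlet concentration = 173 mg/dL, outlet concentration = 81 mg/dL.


K = Qb * (Cb_in - Cb_out) / Cb_in
K = 307 * (173 - 81) / 173
K = 163.3 mL/min


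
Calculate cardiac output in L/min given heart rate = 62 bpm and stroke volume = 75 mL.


CO = HR * SV
CO = 62 * 75 / 1000
CO = 4.65 L/min


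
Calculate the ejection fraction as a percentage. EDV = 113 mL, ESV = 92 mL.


SV = EDV - ESV = 113 - 92 = 21 mL
EF = SV/EDV * 100 = 21/113 * 100
EF = 18.58%


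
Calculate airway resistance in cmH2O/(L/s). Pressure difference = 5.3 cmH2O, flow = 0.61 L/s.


R = dP / flow
R = 5.3 / 0.61
R = 8.689 cmH2O/(L/s)


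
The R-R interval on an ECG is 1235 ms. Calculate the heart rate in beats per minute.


HR = 60 / RR_interval(s)
RR = 1235 ms = 1.235 s
HR = 60 / 1.235 = 48.58 bpm


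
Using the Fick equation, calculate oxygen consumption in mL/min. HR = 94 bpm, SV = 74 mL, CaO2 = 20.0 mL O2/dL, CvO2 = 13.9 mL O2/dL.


CO = HR*SV = 94*74/1000 = 6.956 L/min
a-v O2 diff = 20.0 - 13.9 = 6.1 mL/dL
VO2 = CO * (CaO2-CvO2) * 10 dL/L
VO2 = 6.956 * 6.1 * 10
VO2 = 424.3 mL/min


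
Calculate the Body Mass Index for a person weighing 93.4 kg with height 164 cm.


BMI = weight / height^2
height = 164 cm = 1.64 m
BMI = 93.4 / 1.64^2
BMI = 34.73 kg/m^2


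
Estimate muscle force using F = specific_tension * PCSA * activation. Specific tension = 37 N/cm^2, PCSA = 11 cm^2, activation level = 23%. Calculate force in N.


F = sigma * PCSA * activation
F = 37 * 11 * 0.23
F = 93.61 N


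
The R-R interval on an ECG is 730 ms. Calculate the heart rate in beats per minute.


HR = 60 / RR_interval(s)
RR = 730 ms = 0.73 s
HR = 60 / 0.73 = 82.19 bpm


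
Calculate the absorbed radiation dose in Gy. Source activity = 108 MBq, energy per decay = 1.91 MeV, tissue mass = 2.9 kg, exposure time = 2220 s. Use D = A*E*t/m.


A = 108 MBq = 1.0800e+08 Bq
E = 1.91 MeV = 3.05982e-13 J
D = A*E*t/m = 1.0800e+08*3.05982e-13*2220/2.9
D = 0.0253 Gy


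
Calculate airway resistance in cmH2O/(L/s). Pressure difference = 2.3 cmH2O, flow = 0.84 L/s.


R = dP / flow
R = 2.3 / 0.84
R = 2.738 cmH2O/(L/s)


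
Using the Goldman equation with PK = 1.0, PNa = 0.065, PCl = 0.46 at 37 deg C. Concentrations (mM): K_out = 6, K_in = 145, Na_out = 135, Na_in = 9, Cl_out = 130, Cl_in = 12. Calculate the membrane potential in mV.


Vm = (RT/F)*ln((PK*Ko + PNa*Nao + PCl*Cli)/(PK*Ki + PNa*Nai + PCl*Clo))
Numer = 20.295, Denom = 205.385
Vm = -61.86 mV


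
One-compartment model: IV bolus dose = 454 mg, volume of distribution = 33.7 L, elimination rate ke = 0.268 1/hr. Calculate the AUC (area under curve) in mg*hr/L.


C0 = Dose/Vd = 454/33.7 = 13.4718 mg/L
AUC = C0/ke = 13.4718/0.268
AUC = 50.27 mg*hr/L


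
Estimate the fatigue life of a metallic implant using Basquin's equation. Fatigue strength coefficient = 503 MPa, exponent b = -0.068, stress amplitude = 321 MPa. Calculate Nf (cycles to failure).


sigma_a = sigma_f' * (2Nf)^b
2Nf = (sigma_a/sigma_f')^(1/b)
2Nf = (321/503)^(1/-0.068)
2Nf = 738.87817
Nf = 369.4


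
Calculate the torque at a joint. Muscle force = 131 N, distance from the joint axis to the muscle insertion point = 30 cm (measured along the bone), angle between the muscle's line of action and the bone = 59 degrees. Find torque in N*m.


Torque = F * d * sin(theta)   (moment arm = d*sin(theta))
d = 30 cm = 0.3 m
Torque = 131 * 0.3 * sin(59)
Torque = 33.69 N*m


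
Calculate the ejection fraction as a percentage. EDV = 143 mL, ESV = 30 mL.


SV = EDV - ESV = 143 - 30 = 113 mL
EF = SV/EDV * 100 = 113/143 * 100
EF = 79.02%


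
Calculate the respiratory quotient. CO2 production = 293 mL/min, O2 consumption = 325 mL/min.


RQ = VCO2 / VO2
RQ = 293 / 325
RQ = 0.9015


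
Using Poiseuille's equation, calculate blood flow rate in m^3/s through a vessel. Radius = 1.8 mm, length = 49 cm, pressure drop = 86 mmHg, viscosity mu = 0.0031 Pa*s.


Q = pi*r^4*dP / (8*mu*L)
r = 0.0018 m, L = 0.49 m
dP = 86 mmHg = 11465.692 Pa
Q = 3.1117e-05 m^3/s


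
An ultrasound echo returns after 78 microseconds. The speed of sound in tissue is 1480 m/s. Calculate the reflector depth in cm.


depth = c * t / 2
t = 78 us = 7.8000e-05 s
depth = 1480 * 7.8000e-05 / 2
depth = 0.05772 m = 5.772 cm


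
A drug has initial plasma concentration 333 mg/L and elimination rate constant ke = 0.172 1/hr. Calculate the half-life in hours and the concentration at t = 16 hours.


t_half = ln(2) / ke = 0.693147 / 0.172 = 4.03 hr
C(t) = C0 * exp(-ke*t) = 333 * exp(-0.172*16)
C(16) = 21.25 mg/L


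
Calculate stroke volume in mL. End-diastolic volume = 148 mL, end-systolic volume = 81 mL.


SV = EDV - ESV
SV = 148 - 81
SV = 67 mL


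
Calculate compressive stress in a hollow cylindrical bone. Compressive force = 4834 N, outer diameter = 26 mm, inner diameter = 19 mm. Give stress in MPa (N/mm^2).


A = pi*(r_o^2 - r_i^2)
r_o = 13 mm, r_i = 9.5 mm
A = 247.4 mm^2
sigma = F/A = 4834 / 247.4
sigma = 19.54 MPa


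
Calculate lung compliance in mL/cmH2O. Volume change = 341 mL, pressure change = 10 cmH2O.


C = dV / dP
C = 341 / 10
C = 34.1 mL/cmH2O


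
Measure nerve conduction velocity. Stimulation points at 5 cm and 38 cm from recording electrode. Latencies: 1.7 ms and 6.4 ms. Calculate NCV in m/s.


Distance = (38 - 5) / 100 = 0.33 m
dt = (6.4 - 1.7) / 1000 = 0.0047 s
NCV = dist / dt = 70.21 m/s


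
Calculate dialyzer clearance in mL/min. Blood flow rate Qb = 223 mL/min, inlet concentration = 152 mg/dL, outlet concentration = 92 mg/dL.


K = Qb * (Cb_in - Cb_out) / Cb_in
K = 223 * (152 - 92) / 152
K = 88.03 mL/min


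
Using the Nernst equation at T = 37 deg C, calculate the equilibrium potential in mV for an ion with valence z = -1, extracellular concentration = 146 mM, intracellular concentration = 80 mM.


E = (RT/(zF)) * ln(C_out/C_in)
T = 37 + 273.15 = 310.15 K
E = (8.314 * 310.15 / (-1 * 96485)) * ln(146/80)
E = -16.08 mV


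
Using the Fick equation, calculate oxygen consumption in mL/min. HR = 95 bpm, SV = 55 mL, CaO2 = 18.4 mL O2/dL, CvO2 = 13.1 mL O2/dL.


CO = HR*SV = 95*55/1000 = 5.225 L/min
a-v O2 diff = 18.4 - 13.1 = 5.3 mL/dL
VO2 = CO * (CaO2-CvO2) * 10 dL/L
VO2 = 5.225 * 5.3 * 10
VO2 = 276.9 mL/min


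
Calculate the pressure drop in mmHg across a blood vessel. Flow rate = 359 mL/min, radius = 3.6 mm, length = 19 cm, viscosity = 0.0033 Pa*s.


dP = 8*mu*L*Q / (pi*r^4)
Q = 359 mL/min = 5.98333e-06 m^3/s
dP = 56.8775 Pa = 56.8775 / 133.322 mmHg = 0.4266 mmHg


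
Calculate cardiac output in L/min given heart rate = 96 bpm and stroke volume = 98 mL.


CO = HR * SV
CO = 96 * 98 / 1000
CO = 9.408 L/min


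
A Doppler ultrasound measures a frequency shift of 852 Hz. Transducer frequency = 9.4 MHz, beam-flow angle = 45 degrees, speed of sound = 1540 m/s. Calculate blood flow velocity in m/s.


v = fd * c / (2 * f0 * cos(theta))
v = 852 * 1540 / (2 * 9.4000e+06 * cos(45))
v = 0.0987 m/s


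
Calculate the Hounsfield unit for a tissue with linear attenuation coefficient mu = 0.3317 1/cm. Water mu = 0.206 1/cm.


HU = ((mu_tissue - mu_water) / mu_water) * 1000
HU = ((0.3317 - 0.206) / 0.206) * 1000
HU = 610.2


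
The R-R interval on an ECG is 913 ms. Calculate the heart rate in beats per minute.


HR = 60 / RR_interval(s)
RR = 913 ms = 0.913 s
HR = 60 / 0.913 = 65.72 bpm


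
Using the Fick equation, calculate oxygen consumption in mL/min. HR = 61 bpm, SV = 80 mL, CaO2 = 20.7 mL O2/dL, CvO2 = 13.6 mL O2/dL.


CO = HR*SV = 61*80/1000 = 4.88 L/min
a-v O2 diff = 20.7 - 13.6 = 7.1 mL/dL
VO2 = CO * (CaO2-CvO2) * 10 dL/L
VO2 = 4.88 * 7.1 * 10
VO2 = 346.5 mL/min


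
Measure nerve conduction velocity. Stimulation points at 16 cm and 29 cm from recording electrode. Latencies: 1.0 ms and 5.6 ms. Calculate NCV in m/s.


Distance = (29 - 16) / 100 = 0.13 m
dt = (5.6 - 1.0) / 1000 = 0.0046 s
NCV = dist / dt = 28.26 m/s


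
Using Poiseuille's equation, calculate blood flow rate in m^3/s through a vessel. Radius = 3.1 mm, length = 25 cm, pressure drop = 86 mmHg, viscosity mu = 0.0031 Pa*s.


Q = pi*r^4*dP / (8*mu*L)
r = 0.0031 m, L = 0.25 m
dP = 86 mmHg = 11465.692 Pa
Q = 5.3654e-04 m^3/s


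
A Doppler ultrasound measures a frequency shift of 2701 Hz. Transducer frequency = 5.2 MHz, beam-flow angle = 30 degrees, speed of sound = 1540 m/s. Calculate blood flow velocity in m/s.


v = fd * c / (2 * f0 * cos(theta))
v = 2701 * 1540 / (2 * 5.2000e+06 * cos(30))
v = 0.4618 m/s


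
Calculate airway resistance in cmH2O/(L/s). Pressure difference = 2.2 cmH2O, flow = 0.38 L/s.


R = dP / flow
R = 2.2 / 0.38
R = 5.789 cmH2O/(L/s)


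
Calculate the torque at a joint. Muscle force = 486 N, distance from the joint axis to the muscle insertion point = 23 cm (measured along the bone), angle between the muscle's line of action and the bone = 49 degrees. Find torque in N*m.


Torque = F * d * sin(theta)   (moment arm = d*sin(theta))
d = 23 cm = 0.23 m
Torque = 486 * 0.23 * sin(49)
Torque = 84.36 N*m


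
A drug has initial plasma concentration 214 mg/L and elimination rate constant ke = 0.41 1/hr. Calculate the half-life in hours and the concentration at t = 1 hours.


t_half = ln(2) / ke = 0.693147 / 0.41 = 1.691 hr
C(t) = C0 * exp(-ke*t) = 214 * exp(-0.41*1)
C(1) = 142 mg/L


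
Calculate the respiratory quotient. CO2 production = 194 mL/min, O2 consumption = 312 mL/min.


RQ = VCO2 / VO2
RQ = 194 / 312
RQ = 0.6218


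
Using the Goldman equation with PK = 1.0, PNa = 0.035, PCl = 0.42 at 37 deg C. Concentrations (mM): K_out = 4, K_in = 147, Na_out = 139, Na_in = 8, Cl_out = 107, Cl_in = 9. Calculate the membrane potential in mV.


Vm = (RT/F)*ln((PK*Ko + PNa*Nao + PCl*Cli)/(PK*Ki + PNa*Nai + PCl*Clo))
Numer = 12.645, Denom = 192.22
Vm = -72.73 mV


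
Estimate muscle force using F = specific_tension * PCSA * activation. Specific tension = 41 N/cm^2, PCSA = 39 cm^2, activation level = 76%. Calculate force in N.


F = sigma * PCSA * activation
F = 41 * 39 * 0.76
F = 1215 N


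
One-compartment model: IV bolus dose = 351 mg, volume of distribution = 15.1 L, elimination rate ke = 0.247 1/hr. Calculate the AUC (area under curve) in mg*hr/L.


C0 = Dose/Vd = 351/15.1 = 23.245 mg/L
AUC = C0/ke = 23.245/0.247
AUC = 94.11 mg*hr/L


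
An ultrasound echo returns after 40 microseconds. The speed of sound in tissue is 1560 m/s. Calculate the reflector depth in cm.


depth = c * t / 2
t = 40 us = 4.0000e-05 s
depth = 1560 * 4.0000e-05 / 2
depth = 0.0312 m = 3.12 cm


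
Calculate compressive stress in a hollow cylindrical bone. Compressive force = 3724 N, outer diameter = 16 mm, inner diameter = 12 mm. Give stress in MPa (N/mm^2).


A = pi*(r_o^2 - r_i^2)
r_o = 8 mm, r_i = 6 mm
A = 87.9646 mm^2
sigma = F/A = 3724 / 87.9646
sigma = 42.34 MPa


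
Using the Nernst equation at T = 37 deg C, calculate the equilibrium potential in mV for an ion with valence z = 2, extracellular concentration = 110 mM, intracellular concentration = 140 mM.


E = (RT/(zF)) * ln(C_out/C_in)
T = 37 + 273.15 = 310.15 K
E = (8.314 * 310.15 / (2 * 96485)) * ln(110/140)
E = -3.223 mV


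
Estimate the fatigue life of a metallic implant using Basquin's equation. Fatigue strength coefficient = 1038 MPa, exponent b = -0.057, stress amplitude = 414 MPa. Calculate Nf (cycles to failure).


sigma_a = sigma_f' * (2Nf)^b
2Nf = (sigma_a/sigma_f')^(1/b)
2Nf = (414/1038)^(1/-0.057)
2Nf = 10079903
Nf = 5.0400e+06


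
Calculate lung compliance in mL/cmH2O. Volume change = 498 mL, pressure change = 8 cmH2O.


C = dV / dP
C = 498 / 8
C = 62.25 mL/cmH2O


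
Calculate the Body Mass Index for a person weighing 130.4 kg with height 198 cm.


BMI = weight / height^2
height = 198 cm = 1.98 m
BMI = 130.4 / 1.98^2
BMI = 33.26 kg/m^2


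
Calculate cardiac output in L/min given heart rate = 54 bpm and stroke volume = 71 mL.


CO = HR * SV
CO = 54 * 71 / 1000
CO = 3.834 L/min


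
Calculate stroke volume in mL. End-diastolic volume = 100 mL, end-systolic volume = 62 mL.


SV = EDV - ESV
SV = 100 - 62
SV = 38 mL


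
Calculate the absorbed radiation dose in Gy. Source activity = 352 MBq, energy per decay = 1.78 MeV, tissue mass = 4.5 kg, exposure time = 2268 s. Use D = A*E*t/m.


A = 352 MBq = 3.5200e+08 Bq
E = 1.78 MeV = 2.85156e-13 J
D = A*E*t/m = 3.5200e+08*2.85156e-13*2268/4.5
D = 0.05059 Gy


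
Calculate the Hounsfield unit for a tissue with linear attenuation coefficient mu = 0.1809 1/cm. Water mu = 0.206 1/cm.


HU = ((mu_tissue - mu_water) / mu_water) * 1000
HU = ((0.1809 - 0.206) / 0.206) * 1000
HU = -121.8


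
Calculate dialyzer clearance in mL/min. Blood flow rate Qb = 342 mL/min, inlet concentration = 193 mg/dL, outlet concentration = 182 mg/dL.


K = Qb * (Cb_in - Cb_out) / Cb_in
K = 342 * (193 - 182) / 193
K = 19.49 mL/min


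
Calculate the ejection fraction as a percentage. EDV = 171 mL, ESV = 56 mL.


SV = EDV - ESV = 171 - 56 = 115 mL
EF = SV/EDV * 100 = 115/171 * 100
EF = 67.25%


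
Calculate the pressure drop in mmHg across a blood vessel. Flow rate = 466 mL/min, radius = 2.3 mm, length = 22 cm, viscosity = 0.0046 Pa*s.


dP = 8*mu*L*Q / (pi*r^4)
Q = 466 mL/min = 7.76667e-06 m^3/s
dP = 715.227 Pa = 715.227 / 133.322 mmHg = 5.365 mmHg


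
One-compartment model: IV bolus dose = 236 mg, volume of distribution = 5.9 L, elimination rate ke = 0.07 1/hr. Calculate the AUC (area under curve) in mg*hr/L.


C0 = Dose/Vd = 236/5.9 = 40 mg/L
AUC = C0/ke = 40/0.07
AUC = 571.4 mg*hr/L


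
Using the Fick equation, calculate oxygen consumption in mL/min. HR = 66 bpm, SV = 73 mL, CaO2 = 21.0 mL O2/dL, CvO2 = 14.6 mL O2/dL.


CO = HR*SV = 66*73/1000 = 4.818 L/min
a-v O2 diff = 21.0 - 14.6 = 6.4 mL/dL
VO2 = CO * (CaO2-CvO2) * 10 dL/L
VO2 = 4.818 * 6.4 * 10
VO2 = 308.4 mL/min


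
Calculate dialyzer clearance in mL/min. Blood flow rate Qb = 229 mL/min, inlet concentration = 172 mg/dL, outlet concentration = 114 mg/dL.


K = Qb * (Cb_in - Cb_out) / Cb_in
K = 229 * (172 - 114) / 172
K = 77.22 mL/min


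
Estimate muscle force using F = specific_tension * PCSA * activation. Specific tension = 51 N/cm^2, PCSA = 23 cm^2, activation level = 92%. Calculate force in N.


F = sigma * PCSA * activation
F = 51 * 23 * 0.92
F = 1079 N


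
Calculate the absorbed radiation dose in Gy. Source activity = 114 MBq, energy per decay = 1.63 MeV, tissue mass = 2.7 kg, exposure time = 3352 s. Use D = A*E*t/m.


A = 114 MBq = 1.1400e+08 Bq
E = 1.63 MeV = 2.61126e-13 J
D = A*E*t/m = 1.1400e+08*2.61126e-13*3352/2.7
D = 0.03696 Gy
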